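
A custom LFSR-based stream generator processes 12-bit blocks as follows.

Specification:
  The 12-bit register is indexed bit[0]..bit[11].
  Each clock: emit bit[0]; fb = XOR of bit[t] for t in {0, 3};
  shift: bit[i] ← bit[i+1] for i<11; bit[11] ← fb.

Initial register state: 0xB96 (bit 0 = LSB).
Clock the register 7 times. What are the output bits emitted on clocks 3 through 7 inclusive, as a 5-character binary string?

10100

reg_0 = 0xB96
clock 1: out=0, reg = 0x5CB
clock 2: out=1, reg = 0x2E5
clock 3: out=1, reg = 0x972
clock 4: out=0, reg = 0x4B9
clock 5: out=1, reg = 0x25C
clock 6: out=0, reg = 0x92E
clock 7: out=0, reg = 0xC97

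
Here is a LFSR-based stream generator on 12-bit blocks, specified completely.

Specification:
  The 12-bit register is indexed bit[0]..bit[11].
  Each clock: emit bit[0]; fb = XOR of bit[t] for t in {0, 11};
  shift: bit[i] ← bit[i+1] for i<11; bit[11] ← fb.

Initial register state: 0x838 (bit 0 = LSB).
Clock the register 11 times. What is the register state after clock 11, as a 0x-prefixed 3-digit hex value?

0x02F

reg_0 = 0x838
clock 1: out=0, reg = 0xC1C
clock 2: out=0, reg = 0xE0E
clock 3: out=0, reg = 0xF07
clock 4: out=1, reg = 0x783
clock 5: out=1, reg = 0xBC1
clock 6: out=1, reg = 0x5E0
clock 7: out=0, reg = 0x2F0
clock 8: out=0, reg = 0x178
clock 9: out=0, reg = 0x0BC
clock 10: out=0, reg = 0x05E
clock 11: out=0, reg = 0x02F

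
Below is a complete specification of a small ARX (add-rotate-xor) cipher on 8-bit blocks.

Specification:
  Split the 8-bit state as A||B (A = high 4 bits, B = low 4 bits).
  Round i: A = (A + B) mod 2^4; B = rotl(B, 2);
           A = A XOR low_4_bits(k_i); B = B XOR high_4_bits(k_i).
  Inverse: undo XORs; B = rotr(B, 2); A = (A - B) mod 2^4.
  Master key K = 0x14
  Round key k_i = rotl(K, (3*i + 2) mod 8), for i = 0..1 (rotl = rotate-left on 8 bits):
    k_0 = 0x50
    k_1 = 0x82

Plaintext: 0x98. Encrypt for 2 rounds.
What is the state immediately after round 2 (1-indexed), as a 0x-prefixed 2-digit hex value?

0xA5

s_0 = plaintext = 0x98
s_1 = Round(s_0, k_0) = 0x17
s_2 = Round(s_1, k_1) = 0xA5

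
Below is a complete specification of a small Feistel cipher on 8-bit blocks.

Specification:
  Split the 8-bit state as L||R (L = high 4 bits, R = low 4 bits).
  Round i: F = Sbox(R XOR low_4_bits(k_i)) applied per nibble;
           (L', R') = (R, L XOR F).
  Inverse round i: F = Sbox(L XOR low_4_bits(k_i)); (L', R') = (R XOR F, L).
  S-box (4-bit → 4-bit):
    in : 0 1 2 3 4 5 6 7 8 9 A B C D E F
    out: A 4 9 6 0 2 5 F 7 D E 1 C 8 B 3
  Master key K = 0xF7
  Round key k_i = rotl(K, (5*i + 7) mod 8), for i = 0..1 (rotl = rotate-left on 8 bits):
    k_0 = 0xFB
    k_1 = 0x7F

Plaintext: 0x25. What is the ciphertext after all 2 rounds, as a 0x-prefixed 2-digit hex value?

s_0 = plaintext = 0x25
s_1 = Round(s_0, k_0) = 0x59
s_2 = Round(s_1, k_1) = 0x90

0x90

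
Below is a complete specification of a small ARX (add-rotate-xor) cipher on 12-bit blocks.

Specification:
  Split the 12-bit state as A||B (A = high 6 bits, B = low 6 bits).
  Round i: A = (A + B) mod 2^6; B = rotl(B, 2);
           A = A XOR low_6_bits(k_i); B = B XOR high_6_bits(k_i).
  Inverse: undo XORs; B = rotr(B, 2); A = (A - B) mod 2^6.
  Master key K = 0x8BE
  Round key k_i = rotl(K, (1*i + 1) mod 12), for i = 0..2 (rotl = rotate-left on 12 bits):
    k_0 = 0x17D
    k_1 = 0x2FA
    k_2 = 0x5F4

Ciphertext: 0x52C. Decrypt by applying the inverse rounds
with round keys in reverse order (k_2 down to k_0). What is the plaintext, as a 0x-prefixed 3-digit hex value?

s_0 = ciphertext = 0x52C
s_1 = InvRound(s_0, k_2) = 0x8BE
s_2 = InvRound(s_1, k_1) = 0xEDD
s_3 = InvRound(s_2, k_0) = 0x006

0x006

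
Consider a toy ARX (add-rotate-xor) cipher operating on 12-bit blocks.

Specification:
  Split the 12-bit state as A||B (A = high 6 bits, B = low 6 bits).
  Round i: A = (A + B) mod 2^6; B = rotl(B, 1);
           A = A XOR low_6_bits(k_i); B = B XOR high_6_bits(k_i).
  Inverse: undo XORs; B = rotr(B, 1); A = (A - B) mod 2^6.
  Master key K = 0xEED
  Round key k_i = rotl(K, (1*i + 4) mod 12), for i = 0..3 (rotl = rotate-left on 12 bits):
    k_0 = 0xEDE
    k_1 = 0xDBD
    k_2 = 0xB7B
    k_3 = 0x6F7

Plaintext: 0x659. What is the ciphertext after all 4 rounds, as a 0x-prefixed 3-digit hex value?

0x312

s_0 = plaintext = 0x659
s_1 = Round(s_0, k_0) = 0xB09
s_2 = Round(s_1, k_1) = 0x224
s_3 = Round(s_2, k_2) = 0x5E4
s_4 = Round(s_3, k_3) = 0x312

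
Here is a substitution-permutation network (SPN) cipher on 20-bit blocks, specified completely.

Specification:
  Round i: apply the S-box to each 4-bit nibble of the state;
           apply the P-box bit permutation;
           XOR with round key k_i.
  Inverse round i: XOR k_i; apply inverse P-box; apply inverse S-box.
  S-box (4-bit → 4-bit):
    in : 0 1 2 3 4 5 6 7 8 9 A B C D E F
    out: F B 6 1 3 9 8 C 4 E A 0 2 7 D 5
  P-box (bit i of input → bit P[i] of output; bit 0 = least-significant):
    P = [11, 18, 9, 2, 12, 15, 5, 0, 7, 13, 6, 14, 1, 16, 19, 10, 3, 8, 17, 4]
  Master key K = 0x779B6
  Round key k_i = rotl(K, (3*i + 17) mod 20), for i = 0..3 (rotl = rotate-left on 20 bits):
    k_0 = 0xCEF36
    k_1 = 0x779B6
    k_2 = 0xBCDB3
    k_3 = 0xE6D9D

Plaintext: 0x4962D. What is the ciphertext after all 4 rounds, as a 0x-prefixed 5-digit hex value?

0x25862

s_0 = plaintext = 0x4962D
s_1 = Round(s_0, k_0) = 0x1201E
s_2 = Round(s_1, k_1) = 0xE826B
s_3 = Round(s_2, k_2) = 0x1EDEA
s_4 = Round(s_3, k_3) = 0x25862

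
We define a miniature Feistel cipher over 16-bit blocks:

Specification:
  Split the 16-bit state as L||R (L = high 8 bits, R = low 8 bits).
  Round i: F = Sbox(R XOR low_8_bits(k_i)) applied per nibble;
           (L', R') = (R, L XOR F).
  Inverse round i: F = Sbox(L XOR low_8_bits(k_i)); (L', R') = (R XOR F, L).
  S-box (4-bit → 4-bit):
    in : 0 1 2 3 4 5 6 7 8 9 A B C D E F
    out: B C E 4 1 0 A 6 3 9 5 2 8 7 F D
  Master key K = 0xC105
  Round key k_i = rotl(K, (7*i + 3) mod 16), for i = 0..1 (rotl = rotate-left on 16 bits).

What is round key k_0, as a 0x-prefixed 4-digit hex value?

0x082E

K = 0xC105
k_0 = rotl(K, (7*0+3) mod 16) = rotl(K, 3) = 0x082E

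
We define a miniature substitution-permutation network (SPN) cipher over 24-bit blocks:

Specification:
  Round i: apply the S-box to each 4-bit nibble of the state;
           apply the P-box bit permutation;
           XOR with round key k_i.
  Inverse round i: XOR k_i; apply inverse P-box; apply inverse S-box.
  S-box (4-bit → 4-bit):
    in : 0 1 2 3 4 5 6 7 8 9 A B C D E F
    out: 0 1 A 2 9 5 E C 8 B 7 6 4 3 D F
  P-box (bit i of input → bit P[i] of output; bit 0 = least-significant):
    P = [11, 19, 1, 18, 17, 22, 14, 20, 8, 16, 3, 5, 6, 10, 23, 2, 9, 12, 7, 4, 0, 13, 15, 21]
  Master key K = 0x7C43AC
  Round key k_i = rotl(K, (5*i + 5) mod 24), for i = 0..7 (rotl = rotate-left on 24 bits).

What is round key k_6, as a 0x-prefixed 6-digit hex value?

0x1D63E2

K = 0x7C43AC
k_0 = rotl(K, (5*0+5) mod 24) = rotl(K, 5) = 0x88758F
k_1 = rotl(K, (5*1+5) mod 24) = rotl(K, 10) = 0x0EB1F1
k_2 = rotl(K, (5*2+5) mod 24) = rotl(K, 15) = 0xD63E21
k_3 = rotl(K, (5*3+5) mod 24) = rotl(K, 20) = 0xC7C43A
k_4 = rotl(K, (5*4+5) mod 24) = rotl(K, 1) = 0xF88758
k_5 = rotl(K, (5*5+5) mod 24) = rotl(K, 6) = 0x10EB1F
k_6 = rotl(K, (5*6+5) mod 24) = rotl(K, 11) = 0x1D63E2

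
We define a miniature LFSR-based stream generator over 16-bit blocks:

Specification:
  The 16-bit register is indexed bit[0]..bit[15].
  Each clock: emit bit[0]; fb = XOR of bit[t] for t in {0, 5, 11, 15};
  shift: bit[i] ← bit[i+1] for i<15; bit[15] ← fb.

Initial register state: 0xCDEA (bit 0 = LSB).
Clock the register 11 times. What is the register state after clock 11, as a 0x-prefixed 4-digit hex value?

reg_0 = 0xCDEA
clock 1: out=0, reg = 0xE6F5
clock 2: out=1, reg = 0xF37A
clock 3: out=0, reg = 0x79BD
clock 4: out=1, reg = 0xBCDE
clock 5: out=0, reg = 0x5E6F
clock 6: out=1, reg = 0xAF37
clock 7: out=1, reg = 0x579B
clock 8: out=1, reg = 0xABCD
clock 9: out=1, reg = 0xD5E6
clock 10: out=0, reg = 0x6AF3
clock 11: out=1, reg = 0xB579

0xB579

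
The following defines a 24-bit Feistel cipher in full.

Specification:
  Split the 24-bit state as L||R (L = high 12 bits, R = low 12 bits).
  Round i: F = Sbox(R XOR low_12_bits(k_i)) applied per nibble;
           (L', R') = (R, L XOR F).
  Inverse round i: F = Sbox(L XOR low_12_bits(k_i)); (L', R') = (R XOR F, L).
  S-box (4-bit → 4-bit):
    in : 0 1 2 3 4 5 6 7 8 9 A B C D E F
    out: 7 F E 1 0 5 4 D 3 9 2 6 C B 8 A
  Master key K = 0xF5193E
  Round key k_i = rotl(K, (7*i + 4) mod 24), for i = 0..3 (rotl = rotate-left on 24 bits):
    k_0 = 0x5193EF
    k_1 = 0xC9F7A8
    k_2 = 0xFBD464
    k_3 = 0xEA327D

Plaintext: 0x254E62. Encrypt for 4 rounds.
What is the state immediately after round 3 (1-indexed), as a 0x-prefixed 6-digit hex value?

0x6AF7A9

s_0 = plaintext = 0x254E62
s_1 = Round(s_0, k_0) = 0xE6296F
s_2 = Round(s_1, k_1) = 0x96F6AF
s_3 = Round(s_2, k_2) = 0x6AF7A9
s_4 = Round(s_3, k_3) = 0x7A931F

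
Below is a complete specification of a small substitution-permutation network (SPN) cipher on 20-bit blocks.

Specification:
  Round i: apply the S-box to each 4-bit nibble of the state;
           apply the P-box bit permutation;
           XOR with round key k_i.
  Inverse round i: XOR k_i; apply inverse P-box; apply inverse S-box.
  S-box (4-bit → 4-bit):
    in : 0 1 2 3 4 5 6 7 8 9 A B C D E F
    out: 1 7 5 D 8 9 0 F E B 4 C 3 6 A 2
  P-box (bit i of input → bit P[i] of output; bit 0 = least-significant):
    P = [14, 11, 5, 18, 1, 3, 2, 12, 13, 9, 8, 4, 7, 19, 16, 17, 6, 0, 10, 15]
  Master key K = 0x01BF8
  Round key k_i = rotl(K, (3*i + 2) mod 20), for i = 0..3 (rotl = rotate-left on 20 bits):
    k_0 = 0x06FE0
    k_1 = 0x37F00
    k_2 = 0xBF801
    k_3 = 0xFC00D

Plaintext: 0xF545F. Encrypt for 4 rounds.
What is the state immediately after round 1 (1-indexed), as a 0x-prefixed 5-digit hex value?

s_0 = plaintext = 0xF545F
s_1 = Round(s_0, k_0) = 0x27773
s_2 = Round(s_1, k_1) = 0xC08FE
s_3 = Round(s_2, k_2) = 0xFF3D8
s_4 = Round(s_3, k_3) = 0x3E930

0x27773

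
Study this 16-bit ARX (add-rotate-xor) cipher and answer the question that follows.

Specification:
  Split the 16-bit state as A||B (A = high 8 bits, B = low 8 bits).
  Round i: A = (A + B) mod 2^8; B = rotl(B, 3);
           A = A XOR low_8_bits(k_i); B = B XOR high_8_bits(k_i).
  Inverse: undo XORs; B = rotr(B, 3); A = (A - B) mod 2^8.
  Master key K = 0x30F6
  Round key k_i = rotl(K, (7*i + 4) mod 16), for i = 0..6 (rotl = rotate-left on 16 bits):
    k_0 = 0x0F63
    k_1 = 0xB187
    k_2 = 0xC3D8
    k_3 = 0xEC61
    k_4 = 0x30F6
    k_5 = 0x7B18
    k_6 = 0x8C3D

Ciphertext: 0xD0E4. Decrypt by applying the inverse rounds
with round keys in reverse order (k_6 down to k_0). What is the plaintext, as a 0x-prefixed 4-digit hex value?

s_0 = ciphertext = 0xD0E4
s_1 = InvRound(s_0, k_6) = 0xE00D
s_2 = InvRound(s_1, k_5) = 0x2ACE
s_3 = InvRound(s_2, k_4) = 0xFDDF
s_4 = InvRound(s_3, k_3) = 0x3666
s_5 = InvRound(s_4, k_2) = 0x3AB4
s_6 = InvRound(s_5, k_1) = 0x1DA0
s_7 = InvRound(s_6, k_0) = 0x89F5

0x89F5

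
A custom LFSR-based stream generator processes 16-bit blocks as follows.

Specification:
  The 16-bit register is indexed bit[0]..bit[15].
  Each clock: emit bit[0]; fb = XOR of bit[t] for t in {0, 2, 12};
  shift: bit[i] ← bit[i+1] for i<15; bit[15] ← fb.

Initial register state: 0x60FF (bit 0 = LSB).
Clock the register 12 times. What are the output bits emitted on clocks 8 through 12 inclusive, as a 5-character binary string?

reg_0 = 0x60FF
clock 1: out=1, reg = 0x307F
clock 2: out=1, reg = 0x983F
clock 3: out=1, reg = 0xCC1F
clock 4: out=1, reg = 0x660F
clock 5: out=1, reg = 0x3307
clock 6: out=1, reg = 0x9983
clock 7: out=1, reg = 0x4CC1
clock 8: out=1, reg = 0xA660
clock 9: out=0, reg = 0x5330
clock 10: out=0, reg = 0xA998
clock 11: out=0, reg = 0x54CC
clock 12: out=0, reg = 0x2A66

10000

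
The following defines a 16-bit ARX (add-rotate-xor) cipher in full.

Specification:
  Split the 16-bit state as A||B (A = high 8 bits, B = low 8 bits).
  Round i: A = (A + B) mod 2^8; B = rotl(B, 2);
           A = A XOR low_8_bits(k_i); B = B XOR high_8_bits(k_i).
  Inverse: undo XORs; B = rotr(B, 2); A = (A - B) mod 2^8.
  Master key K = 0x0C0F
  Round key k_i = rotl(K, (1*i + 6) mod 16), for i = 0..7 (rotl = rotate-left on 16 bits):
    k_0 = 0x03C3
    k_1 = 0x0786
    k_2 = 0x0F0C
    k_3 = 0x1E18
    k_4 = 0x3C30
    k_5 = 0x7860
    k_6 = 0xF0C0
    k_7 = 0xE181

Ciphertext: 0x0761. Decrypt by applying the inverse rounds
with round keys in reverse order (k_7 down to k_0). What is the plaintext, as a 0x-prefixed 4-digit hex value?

0x8D59

s_0 = ciphertext = 0x0761
s_1 = InvRound(s_0, k_7) = 0x6620
s_2 = InvRound(s_1, k_6) = 0x7234
s_3 = InvRound(s_2, k_5) = 0xFF13
s_4 = InvRound(s_3, k_4) = 0x04CB
s_5 = InvRound(s_4, k_3) = 0xA775
s_6 = InvRound(s_5, k_2) = 0x0D9E
s_7 = InvRound(s_6, k_1) = 0x2566
s_8 = InvRound(s_7, k_0) = 0x8D59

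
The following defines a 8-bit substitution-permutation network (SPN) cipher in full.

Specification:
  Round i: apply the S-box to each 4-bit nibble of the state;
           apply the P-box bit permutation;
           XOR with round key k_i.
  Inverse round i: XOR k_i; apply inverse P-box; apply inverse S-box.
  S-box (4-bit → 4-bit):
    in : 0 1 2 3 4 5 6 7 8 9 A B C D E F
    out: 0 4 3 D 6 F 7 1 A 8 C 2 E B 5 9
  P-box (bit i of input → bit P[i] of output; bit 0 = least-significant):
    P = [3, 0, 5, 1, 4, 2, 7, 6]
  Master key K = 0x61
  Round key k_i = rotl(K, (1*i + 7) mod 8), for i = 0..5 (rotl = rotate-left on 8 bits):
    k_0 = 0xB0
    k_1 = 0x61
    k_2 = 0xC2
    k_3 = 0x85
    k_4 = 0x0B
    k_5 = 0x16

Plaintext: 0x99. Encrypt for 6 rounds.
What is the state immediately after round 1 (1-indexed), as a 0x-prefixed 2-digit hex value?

s_0 = plaintext = 0x99
s_1 = Round(s_0, k_0) = 0xF2
s_2 = Round(s_1, k_1) = 0x38
s_3 = Round(s_2, k_2) = 0x11
s_4 = Round(s_3, k_3) = 0x25
s_5 = Round(s_4, k_4) = 0x34
s_6 = Round(s_5, k_5) = 0xE7

0xF2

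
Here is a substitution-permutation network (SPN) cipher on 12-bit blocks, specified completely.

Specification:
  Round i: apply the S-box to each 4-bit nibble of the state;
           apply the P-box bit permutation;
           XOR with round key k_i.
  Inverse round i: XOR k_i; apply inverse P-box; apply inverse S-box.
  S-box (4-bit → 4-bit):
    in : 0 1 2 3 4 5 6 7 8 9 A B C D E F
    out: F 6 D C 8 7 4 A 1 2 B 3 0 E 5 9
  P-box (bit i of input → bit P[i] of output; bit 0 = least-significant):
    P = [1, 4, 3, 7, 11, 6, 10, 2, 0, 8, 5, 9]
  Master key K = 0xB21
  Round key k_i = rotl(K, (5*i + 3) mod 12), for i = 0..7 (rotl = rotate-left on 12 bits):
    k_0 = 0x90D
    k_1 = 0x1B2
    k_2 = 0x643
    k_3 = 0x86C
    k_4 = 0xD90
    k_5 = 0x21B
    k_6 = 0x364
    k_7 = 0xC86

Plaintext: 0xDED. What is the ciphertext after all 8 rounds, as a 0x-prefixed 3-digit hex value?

s_0 = plaintext = 0xDED
s_1 = Round(s_0, k_0) = 0x6B5
s_2 = Round(s_1, k_1) = 0x9C8
s_3 = Round(s_2, k_2) = 0x741
s_4 = Round(s_3, k_3) = 0xB70
s_5 = Round(s_4, k_4) = 0xC4F
s_6 = Round(s_5, k_5) = 0x29D
s_7 = Round(s_6, k_6) = 0x19D
s_8 = Round(s_7, k_7) = 0xD7E

0xD7E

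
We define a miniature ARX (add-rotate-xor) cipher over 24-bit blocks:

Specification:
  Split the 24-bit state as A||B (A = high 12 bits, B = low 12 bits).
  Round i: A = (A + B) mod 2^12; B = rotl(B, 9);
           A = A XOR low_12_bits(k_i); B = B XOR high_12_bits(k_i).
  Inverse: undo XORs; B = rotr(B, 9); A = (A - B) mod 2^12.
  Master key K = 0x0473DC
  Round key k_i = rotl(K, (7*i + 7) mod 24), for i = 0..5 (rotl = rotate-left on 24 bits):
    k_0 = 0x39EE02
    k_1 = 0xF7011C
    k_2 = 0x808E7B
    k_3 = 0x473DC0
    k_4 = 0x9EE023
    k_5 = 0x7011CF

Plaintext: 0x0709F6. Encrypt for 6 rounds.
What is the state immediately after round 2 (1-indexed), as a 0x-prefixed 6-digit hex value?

s_0 = plaintext = 0x0709F6
s_1 = Round(s_0, k_0) = 0x464EA0
s_2 = Round(s_1, k_1) = 0x218EA4
s_3 = Round(s_2, k_2) = 0xEC71DC
s_4 = Round(s_3, k_3) = 0xD63C48
s_5 = Round(s_4, k_4) = 0x988867
s_6 = Round(s_5, k_5) = 0x02080D

0x218EA4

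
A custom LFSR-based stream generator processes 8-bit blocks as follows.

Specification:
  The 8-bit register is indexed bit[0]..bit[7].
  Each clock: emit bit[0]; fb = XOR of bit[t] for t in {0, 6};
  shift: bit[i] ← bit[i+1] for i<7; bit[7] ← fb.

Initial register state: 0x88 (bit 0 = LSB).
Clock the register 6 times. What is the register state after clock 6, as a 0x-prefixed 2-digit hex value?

0x0A

reg_0 = 0x88
clock 1: out=0, reg = 0x44
clock 2: out=0, reg = 0xA2
clock 3: out=0, reg = 0x51
clock 4: out=1, reg = 0x28
clock 5: out=0, reg = 0x14
clock 6: out=0, reg = 0x0A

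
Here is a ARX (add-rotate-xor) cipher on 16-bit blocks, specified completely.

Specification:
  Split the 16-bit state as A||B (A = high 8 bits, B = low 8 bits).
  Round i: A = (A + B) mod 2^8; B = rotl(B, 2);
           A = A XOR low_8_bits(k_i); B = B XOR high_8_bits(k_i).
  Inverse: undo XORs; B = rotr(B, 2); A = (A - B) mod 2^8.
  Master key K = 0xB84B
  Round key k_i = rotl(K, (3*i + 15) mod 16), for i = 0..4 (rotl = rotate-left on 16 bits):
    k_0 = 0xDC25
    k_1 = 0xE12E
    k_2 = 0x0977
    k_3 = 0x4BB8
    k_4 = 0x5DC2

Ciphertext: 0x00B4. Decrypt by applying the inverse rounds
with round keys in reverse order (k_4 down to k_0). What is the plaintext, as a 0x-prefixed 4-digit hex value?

s_0 = ciphertext = 0x00B4
s_1 = InvRound(s_0, k_4) = 0x487A
s_2 = InvRound(s_1, k_3) = 0xA44C
s_3 = InvRound(s_2, k_2) = 0x8251
s_4 = InvRound(s_3, k_1) = 0x802C
s_5 = InvRound(s_4, k_0) = 0x693C

0x693C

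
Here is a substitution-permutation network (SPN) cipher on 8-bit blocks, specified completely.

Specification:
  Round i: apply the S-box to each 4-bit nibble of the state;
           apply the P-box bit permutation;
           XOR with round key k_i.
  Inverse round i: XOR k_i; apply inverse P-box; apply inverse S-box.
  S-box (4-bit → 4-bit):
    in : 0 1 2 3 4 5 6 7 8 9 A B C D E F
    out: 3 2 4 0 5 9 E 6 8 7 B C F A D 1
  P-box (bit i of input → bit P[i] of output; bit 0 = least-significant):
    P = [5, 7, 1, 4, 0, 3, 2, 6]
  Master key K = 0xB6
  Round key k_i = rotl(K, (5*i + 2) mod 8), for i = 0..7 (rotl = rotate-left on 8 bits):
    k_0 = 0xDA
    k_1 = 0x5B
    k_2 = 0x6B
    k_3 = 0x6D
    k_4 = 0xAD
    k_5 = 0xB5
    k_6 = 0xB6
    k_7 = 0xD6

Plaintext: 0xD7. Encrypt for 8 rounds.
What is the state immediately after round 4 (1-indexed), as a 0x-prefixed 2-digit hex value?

s_0 = plaintext = 0xD7
s_1 = Round(s_0, k_0) = 0x10
s_2 = Round(s_1, k_1) = 0xF3
s_3 = Round(s_2, k_2) = 0x6A
s_4 = Round(s_3, k_3) = 0x91
s_5 = Round(s_4, k_4) = 0x20
s_6 = Round(s_5, k_5) = 0x11
s_7 = Round(s_6, k_6) = 0x3E
s_8 = Round(s_7, k_7) = 0xE4

0x91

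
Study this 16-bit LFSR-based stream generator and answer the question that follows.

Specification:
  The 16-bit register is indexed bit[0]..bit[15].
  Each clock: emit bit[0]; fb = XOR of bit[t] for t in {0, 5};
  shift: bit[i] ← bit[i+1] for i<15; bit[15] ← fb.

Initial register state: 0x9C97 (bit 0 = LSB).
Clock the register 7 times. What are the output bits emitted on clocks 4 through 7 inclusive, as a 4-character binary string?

reg_0 = 0x9C97
clock 1: out=1, reg = 0xCE4B
clock 2: out=1, reg = 0xE725
clock 3: out=1, reg = 0x7392
clock 4: out=0, reg = 0x39C9
clock 5: out=1, reg = 0x9CE4
clock 6: out=0, reg = 0xCE72
clock 7: out=0, reg = 0xE739

0100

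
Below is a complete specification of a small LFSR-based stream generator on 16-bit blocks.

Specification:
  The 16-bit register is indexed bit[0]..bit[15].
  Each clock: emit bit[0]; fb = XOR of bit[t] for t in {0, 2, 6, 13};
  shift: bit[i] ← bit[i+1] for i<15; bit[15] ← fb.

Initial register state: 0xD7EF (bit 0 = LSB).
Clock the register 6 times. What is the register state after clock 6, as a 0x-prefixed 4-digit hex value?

reg_0 = 0xD7EF
clock 1: out=1, reg = 0xEBF7
clock 2: out=1, reg = 0x75FB
clock 3: out=1, reg = 0xBAFD
clock 4: out=1, reg = 0x5D7E
clock 5: out=0, reg = 0x2EBF
clock 6: out=1, reg = 0x975F

0x975F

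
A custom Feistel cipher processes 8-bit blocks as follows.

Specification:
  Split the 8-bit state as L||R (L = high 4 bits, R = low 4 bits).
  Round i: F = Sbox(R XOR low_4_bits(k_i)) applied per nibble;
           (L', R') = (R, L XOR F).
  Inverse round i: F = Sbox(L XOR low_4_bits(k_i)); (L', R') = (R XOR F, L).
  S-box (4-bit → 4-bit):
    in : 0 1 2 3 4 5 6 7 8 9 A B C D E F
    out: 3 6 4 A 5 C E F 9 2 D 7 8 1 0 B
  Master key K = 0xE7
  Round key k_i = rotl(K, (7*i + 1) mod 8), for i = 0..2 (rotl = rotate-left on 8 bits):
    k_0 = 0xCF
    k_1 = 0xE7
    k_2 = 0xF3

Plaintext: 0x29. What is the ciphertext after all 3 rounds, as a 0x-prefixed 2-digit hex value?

s_0 = plaintext = 0x29
s_1 = Round(s_0, k_0) = 0x9C
s_2 = Round(s_1, k_1) = 0xCE
s_3 = Round(s_2, k_2) = 0xED

0xED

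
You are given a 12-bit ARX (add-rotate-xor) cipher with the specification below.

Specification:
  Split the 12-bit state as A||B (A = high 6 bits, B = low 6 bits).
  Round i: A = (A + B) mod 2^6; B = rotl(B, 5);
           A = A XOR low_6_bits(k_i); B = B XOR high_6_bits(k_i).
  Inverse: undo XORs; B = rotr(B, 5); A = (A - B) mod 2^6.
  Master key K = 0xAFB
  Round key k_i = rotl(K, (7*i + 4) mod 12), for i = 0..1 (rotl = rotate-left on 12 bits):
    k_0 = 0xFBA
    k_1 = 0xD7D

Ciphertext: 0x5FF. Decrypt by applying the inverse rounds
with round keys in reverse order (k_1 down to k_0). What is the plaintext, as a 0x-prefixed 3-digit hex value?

s_0 = ciphertext = 0x5FF
s_1 = InvRound(s_0, k_1) = 0x594
s_2 = InvRound(s_1, k_0) = 0x5D5

0x5D5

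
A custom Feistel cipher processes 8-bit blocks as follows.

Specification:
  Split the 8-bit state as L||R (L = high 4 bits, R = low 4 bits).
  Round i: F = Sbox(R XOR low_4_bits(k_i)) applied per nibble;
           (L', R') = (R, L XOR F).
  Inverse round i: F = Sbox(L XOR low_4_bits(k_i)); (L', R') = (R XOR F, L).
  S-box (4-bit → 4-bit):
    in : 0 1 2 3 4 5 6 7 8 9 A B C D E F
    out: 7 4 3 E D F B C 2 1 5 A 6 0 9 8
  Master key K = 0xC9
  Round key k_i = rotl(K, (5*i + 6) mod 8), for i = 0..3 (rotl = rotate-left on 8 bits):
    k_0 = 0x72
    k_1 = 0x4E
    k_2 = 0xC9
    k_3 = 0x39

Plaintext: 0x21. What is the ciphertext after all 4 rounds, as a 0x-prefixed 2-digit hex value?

0x6A

s_0 = plaintext = 0x21
s_1 = Round(s_0, k_0) = 0x1C
s_2 = Round(s_1, k_1) = 0xC2
s_3 = Round(s_2, k_2) = 0x26
s_4 = Round(s_3, k_3) = 0x6A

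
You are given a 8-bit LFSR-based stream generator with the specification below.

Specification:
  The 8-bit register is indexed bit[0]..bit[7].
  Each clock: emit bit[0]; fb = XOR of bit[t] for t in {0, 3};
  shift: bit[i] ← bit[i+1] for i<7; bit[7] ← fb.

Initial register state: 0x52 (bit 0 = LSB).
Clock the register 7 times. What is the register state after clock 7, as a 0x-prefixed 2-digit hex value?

reg_0 = 0x52
clock 1: out=0, reg = 0x29
clock 2: out=1, reg = 0x14
clock 3: out=0, reg = 0x0A
clock 4: out=0, reg = 0x85
clock 5: out=1, reg = 0xC2
clock 6: out=0, reg = 0x61
clock 7: out=1, reg = 0xB0

0xB0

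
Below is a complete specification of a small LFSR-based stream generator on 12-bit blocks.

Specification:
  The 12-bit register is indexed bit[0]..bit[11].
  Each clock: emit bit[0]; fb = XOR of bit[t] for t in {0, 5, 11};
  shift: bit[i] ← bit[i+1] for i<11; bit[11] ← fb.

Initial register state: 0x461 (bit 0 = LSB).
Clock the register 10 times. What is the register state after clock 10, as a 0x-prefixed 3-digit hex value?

reg_0 = 0x461
clock 1: out=1, reg = 0x230
clock 2: out=0, reg = 0x918
clock 3: out=0, reg = 0xC8C
clock 4: out=0, reg = 0xE46
clock 5: out=0, reg = 0xF23
clock 6: out=1, reg = 0xF91
clock 7: out=1, reg = 0x7C8
clock 8: out=0, reg = 0x3E4
clock 9: out=0, reg = 0x9F2
clock 10: out=0, reg = 0x4F9

0x4F9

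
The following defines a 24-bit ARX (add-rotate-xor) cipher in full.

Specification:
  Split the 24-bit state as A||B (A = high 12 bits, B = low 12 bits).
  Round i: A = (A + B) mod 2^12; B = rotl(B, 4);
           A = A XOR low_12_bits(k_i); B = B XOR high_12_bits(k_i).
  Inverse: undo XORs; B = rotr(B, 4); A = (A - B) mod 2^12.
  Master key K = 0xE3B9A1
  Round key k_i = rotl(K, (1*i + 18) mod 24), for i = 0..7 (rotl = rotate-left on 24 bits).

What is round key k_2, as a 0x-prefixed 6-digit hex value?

K = 0xE3B9A1
k_0 = rotl(K, (1*0+18) mod 24) = rotl(K, 18) = 0x878EE6
k_1 = rotl(K, (1*1+18) mod 24) = rotl(K, 19) = 0x0F1DCD
k_2 = rotl(K, (1*2+18) mod 24) = rotl(K, 20) = 0x1E3B9A

0x1E3B9A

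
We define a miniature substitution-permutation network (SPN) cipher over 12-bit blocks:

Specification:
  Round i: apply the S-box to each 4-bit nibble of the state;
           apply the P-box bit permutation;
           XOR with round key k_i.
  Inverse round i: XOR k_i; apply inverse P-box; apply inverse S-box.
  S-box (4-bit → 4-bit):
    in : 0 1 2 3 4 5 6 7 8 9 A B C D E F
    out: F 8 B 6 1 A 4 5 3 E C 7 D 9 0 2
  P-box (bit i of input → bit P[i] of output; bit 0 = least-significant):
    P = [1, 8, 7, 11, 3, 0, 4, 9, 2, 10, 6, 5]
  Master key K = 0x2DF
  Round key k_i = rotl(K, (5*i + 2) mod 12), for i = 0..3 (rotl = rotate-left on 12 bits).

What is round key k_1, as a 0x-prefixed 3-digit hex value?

0xF96

K = 0x2DF
k_0 = rotl(K, (5*0+2) mod 12) = rotl(K, 2) = 0xB7C
k_1 = rotl(K, (5*1+2) mod 12) = rotl(K, 7) = 0xF96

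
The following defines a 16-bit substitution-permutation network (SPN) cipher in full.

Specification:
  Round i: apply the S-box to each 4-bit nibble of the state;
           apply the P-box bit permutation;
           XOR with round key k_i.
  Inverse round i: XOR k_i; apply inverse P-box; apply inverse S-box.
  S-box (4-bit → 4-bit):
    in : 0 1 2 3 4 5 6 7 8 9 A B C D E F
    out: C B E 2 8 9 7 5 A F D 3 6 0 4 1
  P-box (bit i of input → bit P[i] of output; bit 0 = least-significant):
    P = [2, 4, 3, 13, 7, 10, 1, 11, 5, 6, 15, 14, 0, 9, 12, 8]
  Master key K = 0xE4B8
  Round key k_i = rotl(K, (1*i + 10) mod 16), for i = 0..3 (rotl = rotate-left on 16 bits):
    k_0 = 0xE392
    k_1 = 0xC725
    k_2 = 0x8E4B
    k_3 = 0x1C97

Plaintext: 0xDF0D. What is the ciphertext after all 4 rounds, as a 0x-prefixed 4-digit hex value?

s_0 = plaintext = 0xDF0D
s_1 = Round(s_0, k_0) = 0xEBB0
s_2 = Round(s_1, k_1) = 0xF3CD
s_3 = Round(s_2, k_2) = 0x8A08
s_4 = Round(s_3, k_3) = 0xF7A5

0xF7A5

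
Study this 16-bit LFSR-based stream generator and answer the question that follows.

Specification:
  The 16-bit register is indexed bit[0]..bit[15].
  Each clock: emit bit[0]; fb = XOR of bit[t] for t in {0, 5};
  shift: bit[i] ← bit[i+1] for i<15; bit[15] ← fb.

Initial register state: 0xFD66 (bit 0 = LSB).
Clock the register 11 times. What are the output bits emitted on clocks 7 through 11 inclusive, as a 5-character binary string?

reg_0 = 0xFD66
clock 1: out=0, reg = 0xFEB3
clock 2: out=1, reg = 0x7F59
clock 3: out=1, reg = 0xBFAC
clock 4: out=0, reg = 0xDFD6
clock 5: out=0, reg = 0x6FEB
clock 6: out=1, reg = 0x37F5
clock 7: out=1, reg = 0x1BFA
clock 8: out=0, reg = 0x8DFD
clock 9: out=1, reg = 0x46FE
clock 10: out=0, reg = 0xA37F
clock 11: out=1, reg = 0x51BF

10101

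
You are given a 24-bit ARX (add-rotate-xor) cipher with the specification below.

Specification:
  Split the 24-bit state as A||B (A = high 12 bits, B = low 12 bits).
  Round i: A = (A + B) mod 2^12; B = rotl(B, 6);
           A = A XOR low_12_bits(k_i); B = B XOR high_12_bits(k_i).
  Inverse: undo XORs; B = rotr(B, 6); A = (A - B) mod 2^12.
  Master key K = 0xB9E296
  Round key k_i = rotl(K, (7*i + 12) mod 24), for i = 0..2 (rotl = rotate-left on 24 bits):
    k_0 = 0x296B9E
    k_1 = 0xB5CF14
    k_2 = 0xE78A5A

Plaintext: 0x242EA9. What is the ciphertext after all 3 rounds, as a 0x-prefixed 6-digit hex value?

s_0 = plaintext = 0x242EA9
s_1 = Round(s_0, k_0) = 0xB758EC
s_2 = Round(s_1, k_1) = 0xB7507F
s_3 = Round(s_2, k_2) = 0x1AE1B9

0x1AE1B9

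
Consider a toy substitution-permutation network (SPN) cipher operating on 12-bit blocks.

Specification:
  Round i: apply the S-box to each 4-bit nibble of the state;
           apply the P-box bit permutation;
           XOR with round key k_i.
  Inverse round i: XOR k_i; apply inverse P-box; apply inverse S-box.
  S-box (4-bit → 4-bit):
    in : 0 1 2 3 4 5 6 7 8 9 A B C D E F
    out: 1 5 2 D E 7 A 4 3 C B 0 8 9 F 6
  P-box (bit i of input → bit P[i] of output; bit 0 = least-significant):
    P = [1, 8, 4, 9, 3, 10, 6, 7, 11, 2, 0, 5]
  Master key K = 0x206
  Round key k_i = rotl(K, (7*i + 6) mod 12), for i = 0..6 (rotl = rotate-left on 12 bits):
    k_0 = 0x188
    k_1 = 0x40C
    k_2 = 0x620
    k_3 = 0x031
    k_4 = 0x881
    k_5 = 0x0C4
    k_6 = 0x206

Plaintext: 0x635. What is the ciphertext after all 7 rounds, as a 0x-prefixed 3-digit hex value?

0x270

s_0 = plaintext = 0x635
s_1 = Round(s_0, k_0) = 0x076
s_2 = Round(s_1, k_1) = 0xF4C
s_3 = Round(s_2, k_2) = 0x0E5
s_4 = Round(s_3, k_3) = 0xDEB
s_5 = Round(s_4, k_4) = 0x469
s_6 = Round(s_5, k_5) = 0x671
s_7 = Round(s_6, k_6) = 0x270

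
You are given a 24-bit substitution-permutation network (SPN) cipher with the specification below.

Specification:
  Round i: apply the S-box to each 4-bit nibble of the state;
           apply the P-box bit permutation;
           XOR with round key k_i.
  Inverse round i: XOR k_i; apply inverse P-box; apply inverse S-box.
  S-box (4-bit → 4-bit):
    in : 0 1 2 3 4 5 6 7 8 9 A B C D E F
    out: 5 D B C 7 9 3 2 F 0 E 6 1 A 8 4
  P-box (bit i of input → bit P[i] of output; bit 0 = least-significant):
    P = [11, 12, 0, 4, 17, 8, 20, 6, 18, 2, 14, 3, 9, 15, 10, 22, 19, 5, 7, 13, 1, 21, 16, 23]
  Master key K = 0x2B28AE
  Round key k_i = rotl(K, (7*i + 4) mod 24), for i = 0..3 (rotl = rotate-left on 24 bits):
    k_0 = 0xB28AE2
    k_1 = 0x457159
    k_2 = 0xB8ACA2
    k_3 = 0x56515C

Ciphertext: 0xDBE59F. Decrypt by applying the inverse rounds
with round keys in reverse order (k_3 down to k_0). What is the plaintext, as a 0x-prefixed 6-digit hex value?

s_0 = ciphertext = 0xDBE59F
s_1 = InvRound(s_0, k_3) = 0x11BCEB
s_2 = InvRound(s_1, k_2) = 0xAC9EEB
s_3 = InvRound(s_2, k_1) = 0x888F75
s_4 = InvRound(s_3, k_0) = 0x60F743

0x60F743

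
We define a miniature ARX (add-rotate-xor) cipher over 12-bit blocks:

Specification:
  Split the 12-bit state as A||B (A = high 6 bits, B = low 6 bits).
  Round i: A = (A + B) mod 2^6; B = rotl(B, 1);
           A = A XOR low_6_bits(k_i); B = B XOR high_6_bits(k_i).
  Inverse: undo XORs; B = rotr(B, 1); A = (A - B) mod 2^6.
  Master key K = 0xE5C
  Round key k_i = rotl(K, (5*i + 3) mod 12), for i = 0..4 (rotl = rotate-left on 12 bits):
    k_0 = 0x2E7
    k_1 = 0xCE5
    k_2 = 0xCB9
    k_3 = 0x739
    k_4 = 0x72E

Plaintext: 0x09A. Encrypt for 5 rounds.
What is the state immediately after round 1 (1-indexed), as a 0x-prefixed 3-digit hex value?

s_0 = plaintext = 0x09A
s_1 = Round(s_0, k_0) = 0xEFF
s_2 = Round(s_1, k_1) = 0x7CC
s_3 = Round(s_2, k_2) = 0x4AA
s_4 = Round(s_3, k_3) = 0x149
s_5 = Round(s_4, k_4) = 0x80E

0xEFF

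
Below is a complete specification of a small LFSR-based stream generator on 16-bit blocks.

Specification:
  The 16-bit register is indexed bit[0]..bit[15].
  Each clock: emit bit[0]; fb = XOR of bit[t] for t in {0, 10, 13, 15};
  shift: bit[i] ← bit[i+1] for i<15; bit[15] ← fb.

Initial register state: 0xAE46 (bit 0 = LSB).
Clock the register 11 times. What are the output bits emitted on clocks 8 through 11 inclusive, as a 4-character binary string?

0011

reg_0 = 0xAE46
clock 1: out=0, reg = 0xD723
clock 2: out=1, reg = 0xEB91
clock 3: out=1, reg = 0xF5C8
clock 4: out=0, reg = 0xFAE4
clock 5: out=0, reg = 0x7D72
clock 6: out=0, reg = 0x3EB9
clock 7: out=1, reg = 0x9F5C
clock 8: out=0, reg = 0x4FAE
clock 9: out=0, reg = 0xA7D7
clock 10: out=1, reg = 0x53EB
clock 11: out=1, reg = 0xA9F5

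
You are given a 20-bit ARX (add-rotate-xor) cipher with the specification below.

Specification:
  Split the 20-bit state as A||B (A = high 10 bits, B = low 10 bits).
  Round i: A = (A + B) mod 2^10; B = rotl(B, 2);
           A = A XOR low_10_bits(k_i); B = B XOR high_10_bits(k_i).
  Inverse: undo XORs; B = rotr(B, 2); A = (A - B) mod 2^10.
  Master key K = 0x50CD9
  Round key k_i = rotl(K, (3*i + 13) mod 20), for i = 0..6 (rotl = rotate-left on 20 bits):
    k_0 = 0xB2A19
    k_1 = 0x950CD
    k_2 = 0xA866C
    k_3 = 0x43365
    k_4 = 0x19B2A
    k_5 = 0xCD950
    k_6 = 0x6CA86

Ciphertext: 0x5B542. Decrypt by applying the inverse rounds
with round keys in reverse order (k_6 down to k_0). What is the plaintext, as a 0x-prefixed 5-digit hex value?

s_0 = ciphertext = 0x5B542
s_1 = InvRound(s_0, k_6) = 0xEBC3C
s_2 = InvRound(s_1, k_5) = 0x0F6C2
s_3 = InvRound(s_2, k_4) = 0x9B8A9
s_4 = InvRound(s_3, k_3) = 0xE8969
s_5 = InvRound(s_4, k_2) = 0x370F2
s_6 = InvRound(s_5, k_1) = 0x5A2A9
s_7 = InvRound(s_6, k_0) = 0x16718

0x16718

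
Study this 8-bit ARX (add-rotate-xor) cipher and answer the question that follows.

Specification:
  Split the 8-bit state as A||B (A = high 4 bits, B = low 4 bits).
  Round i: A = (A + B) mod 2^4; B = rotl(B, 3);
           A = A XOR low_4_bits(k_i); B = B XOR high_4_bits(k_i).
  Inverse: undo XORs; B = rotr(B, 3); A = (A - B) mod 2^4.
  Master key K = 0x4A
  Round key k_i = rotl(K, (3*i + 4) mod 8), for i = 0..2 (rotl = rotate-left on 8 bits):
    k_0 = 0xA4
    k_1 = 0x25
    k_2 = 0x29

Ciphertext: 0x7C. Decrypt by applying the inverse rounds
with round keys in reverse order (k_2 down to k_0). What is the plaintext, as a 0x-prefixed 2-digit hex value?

s_0 = ciphertext = 0x7C
s_1 = InvRound(s_0, k_2) = 0x1D
s_2 = InvRound(s_1, k_1) = 0x5F
s_3 = InvRound(s_2, k_0) = 0x7A

0x7A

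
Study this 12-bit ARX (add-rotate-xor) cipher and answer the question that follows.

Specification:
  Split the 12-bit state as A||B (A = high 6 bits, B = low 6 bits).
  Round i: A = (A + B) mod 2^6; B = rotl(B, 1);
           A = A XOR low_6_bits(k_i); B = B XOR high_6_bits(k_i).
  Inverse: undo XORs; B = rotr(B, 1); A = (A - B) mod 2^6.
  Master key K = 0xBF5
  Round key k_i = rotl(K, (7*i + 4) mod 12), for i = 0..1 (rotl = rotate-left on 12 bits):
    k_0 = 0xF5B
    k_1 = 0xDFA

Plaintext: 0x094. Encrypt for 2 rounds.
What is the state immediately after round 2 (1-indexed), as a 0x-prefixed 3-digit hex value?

s_0 = plaintext = 0x094
s_1 = Round(s_0, k_0) = 0x355
s_2 = Round(s_1, k_1) = 0x61D

0x61D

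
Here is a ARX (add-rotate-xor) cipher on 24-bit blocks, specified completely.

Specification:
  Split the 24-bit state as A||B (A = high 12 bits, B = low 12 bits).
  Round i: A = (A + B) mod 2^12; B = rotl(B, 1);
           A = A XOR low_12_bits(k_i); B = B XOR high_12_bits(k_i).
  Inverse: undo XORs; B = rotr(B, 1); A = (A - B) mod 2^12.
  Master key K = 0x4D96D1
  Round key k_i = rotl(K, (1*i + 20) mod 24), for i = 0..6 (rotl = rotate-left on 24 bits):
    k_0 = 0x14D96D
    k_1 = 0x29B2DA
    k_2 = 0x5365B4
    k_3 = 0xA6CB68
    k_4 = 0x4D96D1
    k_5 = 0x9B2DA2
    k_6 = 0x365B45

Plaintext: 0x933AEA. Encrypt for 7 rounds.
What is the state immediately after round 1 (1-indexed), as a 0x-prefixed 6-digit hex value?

0xD70498

s_0 = plaintext = 0x933AEA
s_1 = Round(s_0, k_0) = 0xD70498
s_2 = Round(s_1, k_1) = 0x0D2BAB
s_3 = Round(s_2, k_2) = 0x9C9261
s_4 = Round(s_3, k_3) = 0x742EAE
s_5 = Round(s_4, k_4) = 0x321984
s_6 = Round(s_5, k_5) = 0x107ABB
s_7 = Round(s_6, k_6) = 0x087612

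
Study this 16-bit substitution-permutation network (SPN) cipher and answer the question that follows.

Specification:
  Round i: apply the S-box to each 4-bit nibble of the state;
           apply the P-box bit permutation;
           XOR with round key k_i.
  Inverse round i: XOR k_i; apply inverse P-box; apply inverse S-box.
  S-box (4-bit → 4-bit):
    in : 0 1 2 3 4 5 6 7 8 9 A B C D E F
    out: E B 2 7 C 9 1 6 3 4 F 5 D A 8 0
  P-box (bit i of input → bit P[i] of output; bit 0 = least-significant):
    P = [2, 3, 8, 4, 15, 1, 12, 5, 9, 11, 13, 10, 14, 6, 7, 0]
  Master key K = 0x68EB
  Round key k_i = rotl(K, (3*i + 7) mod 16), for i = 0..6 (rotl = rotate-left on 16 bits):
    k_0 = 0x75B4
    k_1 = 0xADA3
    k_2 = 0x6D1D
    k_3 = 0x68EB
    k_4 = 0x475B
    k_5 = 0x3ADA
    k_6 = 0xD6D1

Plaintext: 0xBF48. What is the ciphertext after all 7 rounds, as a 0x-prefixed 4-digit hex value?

s_0 = plaintext = 0xBF48
s_1 = Round(s_0, k_0) = 0x2518
s_2 = Round(s_1, k_1) = 0x2BCD
s_3 = Round(s_2, k_2) = 0xDF65
s_4 = Round(s_3, k_3) = 0xE8BE
s_5 = Round(s_4, k_4) = 0xDD4A
s_6 = Round(s_5, k_5) = 0x27A7
s_7 = Round(s_6, k_6) = 0x6FBB

0x6FBB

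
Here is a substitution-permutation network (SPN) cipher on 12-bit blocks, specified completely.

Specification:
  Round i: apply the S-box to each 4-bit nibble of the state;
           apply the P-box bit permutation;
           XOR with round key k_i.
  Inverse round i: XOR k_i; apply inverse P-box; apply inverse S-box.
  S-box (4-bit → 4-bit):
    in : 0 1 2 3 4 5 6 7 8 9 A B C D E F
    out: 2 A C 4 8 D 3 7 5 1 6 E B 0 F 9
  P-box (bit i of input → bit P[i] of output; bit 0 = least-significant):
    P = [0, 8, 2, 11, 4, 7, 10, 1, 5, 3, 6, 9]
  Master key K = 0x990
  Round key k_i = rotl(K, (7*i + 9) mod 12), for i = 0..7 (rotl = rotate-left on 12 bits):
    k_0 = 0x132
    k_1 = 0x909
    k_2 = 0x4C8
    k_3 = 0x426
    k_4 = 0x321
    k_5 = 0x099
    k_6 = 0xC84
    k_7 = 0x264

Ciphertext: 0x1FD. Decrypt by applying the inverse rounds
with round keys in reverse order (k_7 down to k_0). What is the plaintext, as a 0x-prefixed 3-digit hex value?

s_0 = ciphertext = 0x1FD
s_1 = InvRound(s_0, k_7) = 0x166
s_2 = InvRound(s_1, k_6) = 0x8B1
s_3 = InvRound(s_2, k_5) = 0x6D4
s_4 = InvRound(s_3, k_4) = 0x877
s_5 = InvRound(s_4, k_3) = 0x38F
s_6 = InvRound(s_5, k_2) = 0x227
s_7 = InvRound(s_6, k_1) = 0xC4B
s_8 = InvRound(s_7, k_0) = 0x78C

0x78C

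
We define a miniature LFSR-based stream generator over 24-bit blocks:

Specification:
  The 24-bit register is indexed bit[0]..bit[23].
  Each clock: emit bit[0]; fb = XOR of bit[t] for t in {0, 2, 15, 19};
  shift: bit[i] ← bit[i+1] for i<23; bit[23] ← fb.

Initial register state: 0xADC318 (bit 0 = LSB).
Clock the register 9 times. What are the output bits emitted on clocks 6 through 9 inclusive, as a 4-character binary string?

reg_0 = 0xADC318
clock 1: out=0, reg = 0x56E18C
clock 2: out=0, reg = 0x2B70C6
clock 3: out=0, reg = 0x15B863
clock 4: out=1, reg = 0x0ADC31
clock 5: out=1, reg = 0x856E18
clock 6: out=0, reg = 0x42B70C
clock 7: out=0, reg = 0x215B86
clock 8: out=0, reg = 0x90ADC3
clock 9: out=1, reg = 0x4856E1

0001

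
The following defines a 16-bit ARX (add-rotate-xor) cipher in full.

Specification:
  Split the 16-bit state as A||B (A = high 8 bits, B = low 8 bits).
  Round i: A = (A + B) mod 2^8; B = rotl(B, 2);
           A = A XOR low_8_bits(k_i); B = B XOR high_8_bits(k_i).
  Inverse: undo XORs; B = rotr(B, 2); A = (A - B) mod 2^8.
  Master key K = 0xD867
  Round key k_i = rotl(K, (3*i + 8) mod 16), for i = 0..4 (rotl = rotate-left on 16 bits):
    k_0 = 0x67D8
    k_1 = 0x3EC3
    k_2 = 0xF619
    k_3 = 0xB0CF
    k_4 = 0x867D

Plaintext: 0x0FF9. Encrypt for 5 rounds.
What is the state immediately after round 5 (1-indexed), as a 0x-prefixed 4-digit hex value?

0xC624

s_0 = plaintext = 0x0FF9
s_1 = Round(s_0, k_0) = 0xD080
s_2 = Round(s_1, k_1) = 0x933C
s_3 = Round(s_2, k_2) = 0xD606
s_4 = Round(s_3, k_3) = 0x13A8
s_5 = Round(s_4, k_4) = 0xC624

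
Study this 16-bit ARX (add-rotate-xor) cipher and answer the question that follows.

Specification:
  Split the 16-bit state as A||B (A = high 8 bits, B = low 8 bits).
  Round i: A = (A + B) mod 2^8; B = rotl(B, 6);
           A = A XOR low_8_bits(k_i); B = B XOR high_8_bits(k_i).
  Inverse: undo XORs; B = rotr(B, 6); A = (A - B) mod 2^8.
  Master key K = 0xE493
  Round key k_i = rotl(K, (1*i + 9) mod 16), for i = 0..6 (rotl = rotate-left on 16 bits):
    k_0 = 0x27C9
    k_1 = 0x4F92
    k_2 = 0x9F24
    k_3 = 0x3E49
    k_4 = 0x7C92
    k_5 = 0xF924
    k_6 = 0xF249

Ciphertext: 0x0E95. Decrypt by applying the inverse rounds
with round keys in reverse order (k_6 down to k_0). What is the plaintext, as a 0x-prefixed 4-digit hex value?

s_0 = ciphertext = 0x0E95
s_1 = InvRound(s_0, k_6) = 0xAA9D
s_2 = InvRound(s_1, k_5) = 0xFD91
s_3 = InvRound(s_2, k_4) = 0xB8B7
s_4 = InvRound(s_3, k_3) = 0xCB26
s_5 = InvRound(s_4, k_2) = 0x09E6
s_6 = InvRound(s_5, k_1) = 0xF5A6
s_7 = InvRound(s_6, k_0) = 0x3606

0x3606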